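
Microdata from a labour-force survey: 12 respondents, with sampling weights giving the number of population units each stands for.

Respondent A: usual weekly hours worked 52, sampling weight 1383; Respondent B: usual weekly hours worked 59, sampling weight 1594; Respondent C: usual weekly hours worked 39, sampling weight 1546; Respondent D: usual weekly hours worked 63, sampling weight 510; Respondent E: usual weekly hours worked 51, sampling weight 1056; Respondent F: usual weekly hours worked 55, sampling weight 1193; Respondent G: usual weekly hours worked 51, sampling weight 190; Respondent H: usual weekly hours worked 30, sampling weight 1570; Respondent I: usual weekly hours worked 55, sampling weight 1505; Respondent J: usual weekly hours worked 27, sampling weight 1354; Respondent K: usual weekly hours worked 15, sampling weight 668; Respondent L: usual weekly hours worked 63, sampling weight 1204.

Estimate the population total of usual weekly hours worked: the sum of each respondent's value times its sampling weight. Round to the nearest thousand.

Weighted total = 52×1383 + 59×1594 + 39×1546 + 63×510 + 51×1056 + 55×1193 + 51×190 + 30×1570 + 55×1505 + 27×1354 + 15×668 + 63×1204
  = 639852

640000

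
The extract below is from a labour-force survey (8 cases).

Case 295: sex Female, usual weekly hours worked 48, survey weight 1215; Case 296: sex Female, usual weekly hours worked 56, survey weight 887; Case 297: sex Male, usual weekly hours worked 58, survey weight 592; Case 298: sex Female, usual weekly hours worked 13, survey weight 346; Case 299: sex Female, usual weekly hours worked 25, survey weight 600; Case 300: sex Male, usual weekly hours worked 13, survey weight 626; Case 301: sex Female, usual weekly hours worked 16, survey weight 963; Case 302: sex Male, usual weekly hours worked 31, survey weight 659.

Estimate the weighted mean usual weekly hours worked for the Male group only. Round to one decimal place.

33.5

Male rows: 297, 300, 302
Weighted sum = 58×592 + 13×626 + 31×659
  = 34336 + 8138 + 20429 = 62903
Sum of weights = 592 + 626 + 659 = 1877
Weighted mean = 62903 / 1877 = 33.51252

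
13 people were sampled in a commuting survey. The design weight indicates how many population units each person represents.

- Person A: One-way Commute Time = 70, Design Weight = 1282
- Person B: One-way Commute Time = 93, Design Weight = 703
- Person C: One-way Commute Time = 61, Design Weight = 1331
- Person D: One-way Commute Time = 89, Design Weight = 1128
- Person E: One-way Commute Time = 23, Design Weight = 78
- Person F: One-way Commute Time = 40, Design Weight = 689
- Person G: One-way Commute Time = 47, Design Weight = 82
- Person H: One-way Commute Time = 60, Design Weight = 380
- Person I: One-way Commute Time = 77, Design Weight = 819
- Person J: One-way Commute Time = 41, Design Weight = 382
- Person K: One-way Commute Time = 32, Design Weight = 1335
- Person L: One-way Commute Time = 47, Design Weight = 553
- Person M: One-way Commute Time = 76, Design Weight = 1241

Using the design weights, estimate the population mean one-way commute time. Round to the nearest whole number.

Weighted sum = 634462
Sum of weights = 10003
Weighted mean = 634462 / 10003 = 63.427172

63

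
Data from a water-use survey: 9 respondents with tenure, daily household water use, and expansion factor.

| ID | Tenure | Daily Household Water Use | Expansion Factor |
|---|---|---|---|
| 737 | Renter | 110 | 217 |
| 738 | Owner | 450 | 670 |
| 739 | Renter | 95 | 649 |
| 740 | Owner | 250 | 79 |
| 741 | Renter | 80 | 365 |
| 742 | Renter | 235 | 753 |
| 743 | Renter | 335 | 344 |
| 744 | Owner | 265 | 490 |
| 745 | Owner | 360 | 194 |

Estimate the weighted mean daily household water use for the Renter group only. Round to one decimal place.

Renter rows: 737, 739, 741, 742, 743
Weighted sum = 110×217 + 95×649 + 80×365 + 235×753 + 335×344
  = 23870 + 61655 + 29200 + 176955 + 115240 = 406920
Sum of weights = 217 + 649 + 365 + 753 + 344 = 2328
Weighted mean = 406920 / 2328 = 174.79381

174.8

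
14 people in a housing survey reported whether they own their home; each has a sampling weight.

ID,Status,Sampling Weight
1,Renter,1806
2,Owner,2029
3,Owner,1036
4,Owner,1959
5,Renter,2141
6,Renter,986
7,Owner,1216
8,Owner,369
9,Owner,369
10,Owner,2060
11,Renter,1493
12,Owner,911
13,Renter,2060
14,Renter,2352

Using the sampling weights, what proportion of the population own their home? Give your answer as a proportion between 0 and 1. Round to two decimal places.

0.48

Sum of weights for 'Owner' = 2029 + 1036 + 1959 + 1216 + 369 + 369 + 2060 + 911 = 9949
Total weight = 20787
Weighted proportion = 9949 / 20787 = 0.47861644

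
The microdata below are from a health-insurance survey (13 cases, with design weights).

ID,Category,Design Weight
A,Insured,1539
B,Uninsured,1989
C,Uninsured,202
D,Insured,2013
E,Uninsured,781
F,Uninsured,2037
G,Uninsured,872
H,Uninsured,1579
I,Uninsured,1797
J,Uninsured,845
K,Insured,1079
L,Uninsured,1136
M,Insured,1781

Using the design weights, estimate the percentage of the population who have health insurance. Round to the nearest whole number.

Sum of weights for 'Insured' = 1539 + 2013 + 1079 + 1781 = 6412
Total weight = 17650
Weighted proportion = 6412 / 17650 = 0.36328612 → 36.328612%

36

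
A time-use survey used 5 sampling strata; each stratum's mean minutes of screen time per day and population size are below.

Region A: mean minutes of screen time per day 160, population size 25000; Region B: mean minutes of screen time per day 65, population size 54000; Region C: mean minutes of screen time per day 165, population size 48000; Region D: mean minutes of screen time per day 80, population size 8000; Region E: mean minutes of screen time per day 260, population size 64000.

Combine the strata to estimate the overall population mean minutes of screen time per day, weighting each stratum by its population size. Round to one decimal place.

Σ Nₕ·x̄ₕ = 32710000
Σ Nₕ = 25000 + 54000 + 48000 + 8000 + 64000 = 199000
Overall mean = 32710000 / 199000 = 164.37186

164.4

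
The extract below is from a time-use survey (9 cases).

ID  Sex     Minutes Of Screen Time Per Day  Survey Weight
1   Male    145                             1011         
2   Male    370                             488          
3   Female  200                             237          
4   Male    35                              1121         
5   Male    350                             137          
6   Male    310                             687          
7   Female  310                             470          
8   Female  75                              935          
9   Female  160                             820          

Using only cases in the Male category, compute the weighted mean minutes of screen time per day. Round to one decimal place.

182.1

Male rows: 1, 2, 4, 5, 6
Weighted sum = 627310
Sum of weights = 1011 + 488 + 1121 + 137 + 687 = 3444
Weighted mean = 627310 / 3444 = 182.14576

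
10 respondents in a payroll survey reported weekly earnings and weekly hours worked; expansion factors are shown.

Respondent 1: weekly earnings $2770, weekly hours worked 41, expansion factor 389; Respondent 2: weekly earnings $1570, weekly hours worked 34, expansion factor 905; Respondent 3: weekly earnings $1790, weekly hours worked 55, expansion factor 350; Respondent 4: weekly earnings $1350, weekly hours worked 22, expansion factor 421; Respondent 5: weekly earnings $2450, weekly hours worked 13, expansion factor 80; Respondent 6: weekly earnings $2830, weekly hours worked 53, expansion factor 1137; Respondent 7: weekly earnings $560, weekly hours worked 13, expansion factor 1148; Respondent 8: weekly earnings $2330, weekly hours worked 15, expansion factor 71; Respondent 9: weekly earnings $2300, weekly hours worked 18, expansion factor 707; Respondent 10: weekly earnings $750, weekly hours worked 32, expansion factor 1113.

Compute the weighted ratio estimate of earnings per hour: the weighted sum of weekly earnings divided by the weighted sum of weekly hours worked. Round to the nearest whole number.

Σ wᵢ·y = 2770×389 + 1570×905 + 1790×350 + 1350×421 + 2450×80 + 2830×1137 + 560×1148 + 2330×71 + 2300×707 + 750×1113
  = 1077530 + 1420850 + 626500 + 568350 + 196000 + 3217710 + 642880 + 165430 + 1626100 + 834750 = 10376100
Σ wᵢ·x = 41×389 + 34×905 + 55×350 + 22×421 + 13×80 + 53×1137 + 13×1148 + 15×71 + 18×707 + 32×1113
  = 200863
Ratio = 10376100 / 200863 = 51.657597

52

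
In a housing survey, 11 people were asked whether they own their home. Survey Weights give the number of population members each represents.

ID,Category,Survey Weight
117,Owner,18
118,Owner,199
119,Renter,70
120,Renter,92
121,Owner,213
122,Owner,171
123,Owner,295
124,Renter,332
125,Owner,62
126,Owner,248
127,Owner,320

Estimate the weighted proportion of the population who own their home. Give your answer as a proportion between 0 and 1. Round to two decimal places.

0.76

Sum of weights for 'Owner' = 18 + 199 + 213 + 171 + 295 + 62 + 248 + 320 = 1526
Total weight = 2020
Weighted proportion = 1526 / 2020 = 0.75544554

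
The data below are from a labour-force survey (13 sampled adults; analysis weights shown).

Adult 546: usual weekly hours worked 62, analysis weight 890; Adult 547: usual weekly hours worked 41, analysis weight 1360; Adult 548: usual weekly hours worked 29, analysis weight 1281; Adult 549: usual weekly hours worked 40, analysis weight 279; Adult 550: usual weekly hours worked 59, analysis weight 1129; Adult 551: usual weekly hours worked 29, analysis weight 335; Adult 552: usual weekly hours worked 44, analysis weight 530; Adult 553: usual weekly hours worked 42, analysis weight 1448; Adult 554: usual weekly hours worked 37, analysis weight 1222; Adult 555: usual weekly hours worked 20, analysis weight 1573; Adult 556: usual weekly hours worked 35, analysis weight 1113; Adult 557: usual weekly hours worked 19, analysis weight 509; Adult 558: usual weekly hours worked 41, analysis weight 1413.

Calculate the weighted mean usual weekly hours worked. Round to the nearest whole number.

Weighted sum = 502944
Sum of weights = 13082
Weighted mean = 502944 / 13082 = 38.445498

38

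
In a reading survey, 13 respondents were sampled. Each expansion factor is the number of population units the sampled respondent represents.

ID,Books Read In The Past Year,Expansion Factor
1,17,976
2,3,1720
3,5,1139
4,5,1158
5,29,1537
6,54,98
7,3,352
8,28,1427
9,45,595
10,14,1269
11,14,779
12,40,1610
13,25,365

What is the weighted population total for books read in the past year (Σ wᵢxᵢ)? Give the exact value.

253086

Weighted total = 253086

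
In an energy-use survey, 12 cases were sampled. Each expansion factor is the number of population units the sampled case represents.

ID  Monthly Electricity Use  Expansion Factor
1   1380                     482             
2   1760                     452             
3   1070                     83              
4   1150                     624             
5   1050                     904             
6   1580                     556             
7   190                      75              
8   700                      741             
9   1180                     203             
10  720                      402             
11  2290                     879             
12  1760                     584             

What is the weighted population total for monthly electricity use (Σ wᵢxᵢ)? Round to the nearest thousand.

8197000

Weighted total = 1380×482 + 1760×452 + 1070×83 + 1150×624 + 1050×904 + 1580×556 + 190×75 + 700×741 + 1180×203 + 720×402 + 2290×879 + 1760×584
  = 8197450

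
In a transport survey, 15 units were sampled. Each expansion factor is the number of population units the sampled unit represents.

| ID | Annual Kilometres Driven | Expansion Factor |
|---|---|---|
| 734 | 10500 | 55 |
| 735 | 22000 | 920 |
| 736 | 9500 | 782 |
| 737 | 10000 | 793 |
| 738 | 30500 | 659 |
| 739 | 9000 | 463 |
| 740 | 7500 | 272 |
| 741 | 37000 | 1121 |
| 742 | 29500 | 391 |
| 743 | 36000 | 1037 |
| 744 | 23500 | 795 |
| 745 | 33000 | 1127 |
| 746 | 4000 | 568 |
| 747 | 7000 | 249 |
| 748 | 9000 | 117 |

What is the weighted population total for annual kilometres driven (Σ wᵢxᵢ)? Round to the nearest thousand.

213768000

Weighted total = 213768000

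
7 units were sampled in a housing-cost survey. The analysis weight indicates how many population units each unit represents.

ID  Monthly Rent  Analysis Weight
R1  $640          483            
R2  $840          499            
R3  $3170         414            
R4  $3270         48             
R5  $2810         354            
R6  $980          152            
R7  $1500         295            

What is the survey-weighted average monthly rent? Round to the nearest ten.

Weighted sum = 640×483 + 840×499 + 3170×414 + 3270×48 + 2810×354 + 980×152 + 1500×295
  = 309120 + 419160 + 1312380 + 156960 + 994740 + 148960 + 442500 = 3783820
Sum of weights = 483 + 499 + 414 + 48 + 354 + 152 + 295 = 2245
Weighted mean = 3783820 / 2245 = 1685.4432

1690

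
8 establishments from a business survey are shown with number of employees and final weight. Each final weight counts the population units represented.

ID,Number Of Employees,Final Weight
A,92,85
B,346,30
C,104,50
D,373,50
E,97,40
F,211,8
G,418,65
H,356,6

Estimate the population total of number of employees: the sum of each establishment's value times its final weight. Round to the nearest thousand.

Weighted total = 76924

77000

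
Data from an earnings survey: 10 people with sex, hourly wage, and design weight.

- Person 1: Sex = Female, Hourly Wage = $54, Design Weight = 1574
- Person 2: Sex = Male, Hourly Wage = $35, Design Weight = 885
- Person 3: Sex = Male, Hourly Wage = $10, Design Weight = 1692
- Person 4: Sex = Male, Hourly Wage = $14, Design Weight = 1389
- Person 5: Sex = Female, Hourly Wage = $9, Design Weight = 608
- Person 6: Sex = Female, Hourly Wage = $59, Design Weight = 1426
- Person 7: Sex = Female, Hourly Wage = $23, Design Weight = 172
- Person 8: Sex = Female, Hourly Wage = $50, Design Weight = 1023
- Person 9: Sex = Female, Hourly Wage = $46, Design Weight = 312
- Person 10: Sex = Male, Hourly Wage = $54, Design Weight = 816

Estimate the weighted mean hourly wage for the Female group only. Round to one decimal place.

47.7

Female rows: 1, 5, 6, 7, 8, 9
Weighted sum = 54×1574 + 9×608 + 59×1426 + 23×172 + 50×1023 + 46×312
  = 84996 + 5472 + 84134 + 3956 + 51150 + 14352 = 244060
Sum of weights = 5115
Weighted mean = 244060 / 5115 = 47.714565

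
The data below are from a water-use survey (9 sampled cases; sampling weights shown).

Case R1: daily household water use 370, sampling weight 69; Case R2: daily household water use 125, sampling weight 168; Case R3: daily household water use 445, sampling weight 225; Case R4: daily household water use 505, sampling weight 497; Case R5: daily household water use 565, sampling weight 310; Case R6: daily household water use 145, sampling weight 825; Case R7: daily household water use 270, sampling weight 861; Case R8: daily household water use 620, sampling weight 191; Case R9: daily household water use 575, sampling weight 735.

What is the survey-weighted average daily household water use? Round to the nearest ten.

Weighted sum = 370×69 + 125×168 + 445×225 + 505×497 + 565×310 + 145×825 + 270×861 + 620×191 + 575×735
  = 1465930
Sum of weights = 69 + 168 + 225 + 497 + 310 + 825 + 861 + 191 + 735 = 3881
Weighted mean = 1465930 / 3881 = 377.71966

380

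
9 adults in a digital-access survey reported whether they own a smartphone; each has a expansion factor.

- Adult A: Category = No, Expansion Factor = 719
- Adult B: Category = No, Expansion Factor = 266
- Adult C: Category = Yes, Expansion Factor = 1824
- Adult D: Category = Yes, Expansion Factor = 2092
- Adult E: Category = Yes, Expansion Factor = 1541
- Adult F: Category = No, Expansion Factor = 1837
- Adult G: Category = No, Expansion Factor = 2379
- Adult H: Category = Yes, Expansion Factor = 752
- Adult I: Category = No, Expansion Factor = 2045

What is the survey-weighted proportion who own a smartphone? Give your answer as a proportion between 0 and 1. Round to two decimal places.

0.46

Sum of weights for 'Yes' = 1824 + 2092 + 1541 + 752 = 6209
Total weight = 719 + 266 + 1824 + 2092 + 1541 + 1837 + 2379 + 752 + 2045 = 13455
Weighted proportion = 6209 / 13455 = 0.46146414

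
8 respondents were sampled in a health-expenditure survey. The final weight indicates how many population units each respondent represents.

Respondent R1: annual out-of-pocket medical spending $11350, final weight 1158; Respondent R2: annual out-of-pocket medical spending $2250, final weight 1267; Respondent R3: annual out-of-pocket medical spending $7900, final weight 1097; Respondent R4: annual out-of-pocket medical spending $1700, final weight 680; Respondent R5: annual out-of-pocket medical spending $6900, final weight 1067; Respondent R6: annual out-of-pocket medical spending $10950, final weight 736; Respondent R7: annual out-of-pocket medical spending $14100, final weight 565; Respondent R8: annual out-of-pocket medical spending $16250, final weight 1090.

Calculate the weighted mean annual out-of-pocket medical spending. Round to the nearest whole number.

8736

Weighted sum = 11350×1158 + 2250×1267 + 7900×1097 + 1700×680 + 6900×1067 + 10950×736 + 14100×565 + 16250×1090
  = 66916850
Sum of weights = 1158 + 1267 + 1097 + 680 + 1067 + 736 + 565 + 1090 = 7660
Weighted mean = 66916850 / 7660 = 8735.8812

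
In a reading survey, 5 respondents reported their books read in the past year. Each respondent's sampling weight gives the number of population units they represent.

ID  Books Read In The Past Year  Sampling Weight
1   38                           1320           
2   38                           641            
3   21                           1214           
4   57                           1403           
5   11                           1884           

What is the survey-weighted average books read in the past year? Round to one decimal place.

31.1

Weighted sum = 38×1320 + 38×641 + 21×1214 + 57×1403 + 11×1884
  = 200707
Sum of weights = 1320 + 641 + 1214 + 1403 + 1884 = 6462
Weighted mean = 200707 / 6462 = 31.059579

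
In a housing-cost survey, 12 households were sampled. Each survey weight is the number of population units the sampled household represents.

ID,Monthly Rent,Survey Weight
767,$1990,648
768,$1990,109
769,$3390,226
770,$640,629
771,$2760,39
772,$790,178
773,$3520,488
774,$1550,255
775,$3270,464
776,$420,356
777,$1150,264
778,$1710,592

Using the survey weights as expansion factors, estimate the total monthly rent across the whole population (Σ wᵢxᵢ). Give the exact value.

Weighted total = 1990×648 + 1990×109 + 3390×226 + 640×629 + 2760×39 + 790×178 + 3520×488 + 1550×255 + 3270×464 + 420×356 + 1150×264 + 1710×592
  = 1289520 + 216910 + 766140 + 402560 + 107640 + 140620 + 1717760 + 395250 + 1517280 + 149520 + 303600 + 1012320 = 8019120

8019120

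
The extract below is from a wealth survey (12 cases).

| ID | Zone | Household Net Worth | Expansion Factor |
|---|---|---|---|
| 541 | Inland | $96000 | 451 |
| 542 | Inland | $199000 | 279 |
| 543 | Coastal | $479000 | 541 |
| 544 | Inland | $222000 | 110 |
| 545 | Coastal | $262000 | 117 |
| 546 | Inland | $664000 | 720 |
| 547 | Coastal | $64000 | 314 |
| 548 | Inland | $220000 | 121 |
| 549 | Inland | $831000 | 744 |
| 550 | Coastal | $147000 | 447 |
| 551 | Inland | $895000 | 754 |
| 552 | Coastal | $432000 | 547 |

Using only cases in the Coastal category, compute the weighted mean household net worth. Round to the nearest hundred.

311200

Coastal rows: 543, 545, 547, 550, 552
Weighted sum = 611902000
Sum of weights = 541 + 117 + 314 + 447 + 547 = 1966
Weighted mean = 611902000 / 1966 = 311242.12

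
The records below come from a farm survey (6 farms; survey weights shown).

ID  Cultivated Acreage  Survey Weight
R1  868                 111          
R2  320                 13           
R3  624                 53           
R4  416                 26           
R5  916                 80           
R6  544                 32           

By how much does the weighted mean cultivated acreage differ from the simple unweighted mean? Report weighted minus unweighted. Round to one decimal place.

131.6

Unweighted sum = 868 + 320 + 624 + 416 + 916 + 544 = 3688
Unweighted mean = 3688 / 6 = 614.66667
Weighted sum = 235084
Sum of weights = 111 + 13 + 53 + 26 + 80 + 32 = 315
Weighted mean = 235084 / 315 = 746.29841
Difference (weighted minus unweighted) = 131.63175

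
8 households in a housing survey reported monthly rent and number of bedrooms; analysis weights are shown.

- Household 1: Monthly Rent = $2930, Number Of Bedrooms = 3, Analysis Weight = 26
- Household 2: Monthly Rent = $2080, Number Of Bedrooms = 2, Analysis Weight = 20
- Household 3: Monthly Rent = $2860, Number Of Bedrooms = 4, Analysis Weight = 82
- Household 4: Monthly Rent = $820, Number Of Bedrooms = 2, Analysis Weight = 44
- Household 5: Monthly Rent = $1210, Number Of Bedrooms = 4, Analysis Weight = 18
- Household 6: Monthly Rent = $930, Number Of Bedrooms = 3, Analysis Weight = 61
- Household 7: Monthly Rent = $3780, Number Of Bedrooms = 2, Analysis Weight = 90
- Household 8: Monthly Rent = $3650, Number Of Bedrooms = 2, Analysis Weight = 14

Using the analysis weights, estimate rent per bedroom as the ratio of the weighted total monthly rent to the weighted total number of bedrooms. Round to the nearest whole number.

Σ wᵢ·y = 2930×26 + 2080×20 + 2860×82 + 820×44 + 1210×18 + 930×61 + 3780×90 + 3650×14
  = 76180 + 41600 + 234520 + 36080 + 21780 + 56730 + 340200 + 51100 = 858190
Σ wᵢ·x = 3×26 + 2×20 + 4×82 + 2×44 + 4×18 + 3×61 + 2×90 + 2×14
  = 997
Ratio = 858190 / 997 = 860.77232

861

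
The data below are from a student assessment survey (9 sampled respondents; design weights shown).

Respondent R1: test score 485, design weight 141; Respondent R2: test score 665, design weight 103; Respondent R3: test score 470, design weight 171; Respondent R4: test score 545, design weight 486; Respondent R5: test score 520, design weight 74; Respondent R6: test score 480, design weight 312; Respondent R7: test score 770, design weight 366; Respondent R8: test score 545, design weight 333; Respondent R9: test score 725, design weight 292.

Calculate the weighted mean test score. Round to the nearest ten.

Weighted sum = 485×141 + 665×103 + 470×171 + 545×486 + 520×74 + 480×312 + 770×366 + 545×333 + 725×292
  = 1345365
Sum of weights = 141 + 103 + 171 + 486 + 74 + 312 + 366 + 333 + 292 = 2278
Weighted mean = 1345365 / 2278 = 590.59043

590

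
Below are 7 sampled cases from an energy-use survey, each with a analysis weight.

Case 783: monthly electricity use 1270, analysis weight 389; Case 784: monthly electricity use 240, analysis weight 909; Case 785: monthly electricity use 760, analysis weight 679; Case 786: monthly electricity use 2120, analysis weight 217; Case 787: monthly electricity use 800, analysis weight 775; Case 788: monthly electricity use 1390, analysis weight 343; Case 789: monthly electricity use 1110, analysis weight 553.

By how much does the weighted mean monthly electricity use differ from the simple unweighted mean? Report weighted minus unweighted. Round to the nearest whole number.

-219

Unweighted sum = 1270 + 240 + 760 + 2120 + 800 + 1390 + 1110 = 7690
Unweighted mean = 7690 / 7 = 1098.5714
Weighted sum = 1270×389 + 240×909 + 760×679 + 2120×217 + 800×775 + 1390×343 + 1110×553
  = 3398870
Sum of weights = 389 + 909 + 679 + 217 + 775 + 343 + 553 = 3865
Weighted mean = 3398870 / 3865 = 879.39715
Difference (weighted minus unweighted) = -219.17427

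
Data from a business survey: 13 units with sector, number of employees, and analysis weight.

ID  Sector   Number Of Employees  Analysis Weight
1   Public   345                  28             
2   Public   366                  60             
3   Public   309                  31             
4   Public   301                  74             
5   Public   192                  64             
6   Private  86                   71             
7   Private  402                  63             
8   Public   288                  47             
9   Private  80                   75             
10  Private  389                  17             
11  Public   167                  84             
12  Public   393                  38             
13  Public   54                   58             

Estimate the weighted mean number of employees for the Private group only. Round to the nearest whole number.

195

Private rows: 6, 7, 9, 10
Weighted sum = 44045
Sum of weights = 71 + 63 + 75 + 17 = 226
Weighted mean = 44045 / 226 = 194.88938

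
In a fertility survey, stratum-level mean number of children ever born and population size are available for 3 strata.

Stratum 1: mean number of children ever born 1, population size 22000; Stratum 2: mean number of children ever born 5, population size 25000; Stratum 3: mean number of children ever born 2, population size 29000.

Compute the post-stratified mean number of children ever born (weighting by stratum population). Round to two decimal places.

Σ Nₕ·x̄ₕ = 1×22000 + 5×25000 + 2×29000
  = 205000
Σ Nₕ = 76000
Overall mean = 205000 / 76000 = 2.6973684

2.70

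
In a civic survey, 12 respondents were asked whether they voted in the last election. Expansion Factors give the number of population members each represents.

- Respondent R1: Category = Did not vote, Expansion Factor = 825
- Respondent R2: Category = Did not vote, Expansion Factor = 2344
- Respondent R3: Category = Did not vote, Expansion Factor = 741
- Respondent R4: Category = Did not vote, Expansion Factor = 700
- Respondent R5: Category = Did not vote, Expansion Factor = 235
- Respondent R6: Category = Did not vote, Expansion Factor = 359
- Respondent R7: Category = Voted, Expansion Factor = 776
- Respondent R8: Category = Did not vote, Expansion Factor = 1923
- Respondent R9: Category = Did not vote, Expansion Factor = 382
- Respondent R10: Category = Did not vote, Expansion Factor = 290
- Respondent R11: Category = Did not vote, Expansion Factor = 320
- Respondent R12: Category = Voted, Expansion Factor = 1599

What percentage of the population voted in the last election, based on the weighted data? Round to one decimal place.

Sum of weights for 'Voted' = 776 + 1599 = 2375
Total weight = 825 + 2344 + 741 + 700 + 235 + 359 + 776 + 1923 + 382 + 290 + 320 + 1599 = 10494
Weighted proportion = 2375 / 10494 = 0.2263198 → 22.63198%

22.6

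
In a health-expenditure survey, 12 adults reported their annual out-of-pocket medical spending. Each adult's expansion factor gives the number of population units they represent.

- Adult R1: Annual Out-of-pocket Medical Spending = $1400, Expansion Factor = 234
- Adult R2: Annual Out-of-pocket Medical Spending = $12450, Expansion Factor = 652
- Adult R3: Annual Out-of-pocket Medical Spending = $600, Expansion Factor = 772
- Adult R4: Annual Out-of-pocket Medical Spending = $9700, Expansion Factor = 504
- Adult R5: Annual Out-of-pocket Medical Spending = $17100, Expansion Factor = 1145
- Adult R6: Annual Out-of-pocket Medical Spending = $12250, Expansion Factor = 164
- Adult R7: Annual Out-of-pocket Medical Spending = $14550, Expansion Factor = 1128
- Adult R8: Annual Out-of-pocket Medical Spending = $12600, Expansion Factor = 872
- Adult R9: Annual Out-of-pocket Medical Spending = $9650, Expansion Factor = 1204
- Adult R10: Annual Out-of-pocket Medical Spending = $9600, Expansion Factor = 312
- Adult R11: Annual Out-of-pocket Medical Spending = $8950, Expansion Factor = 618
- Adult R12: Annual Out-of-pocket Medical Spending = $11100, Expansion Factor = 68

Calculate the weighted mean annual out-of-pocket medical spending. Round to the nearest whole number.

10906

Weighted sum = 83684800
Sum of weights = 7673
Weighted mean = 83684800 / 7673 = 10906.399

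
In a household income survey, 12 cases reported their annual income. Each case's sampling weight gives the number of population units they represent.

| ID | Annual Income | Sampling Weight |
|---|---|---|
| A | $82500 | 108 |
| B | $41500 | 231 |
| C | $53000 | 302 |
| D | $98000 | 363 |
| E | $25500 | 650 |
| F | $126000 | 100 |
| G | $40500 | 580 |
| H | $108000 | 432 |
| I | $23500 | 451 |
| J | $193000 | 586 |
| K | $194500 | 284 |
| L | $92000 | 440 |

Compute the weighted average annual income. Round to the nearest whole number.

85887

Weighted sum = 388812000
Sum of weights = 108 + 231 + 302 + 363 + 650 + 100 + 580 + 432 + 451 + 586 + 284 + 440 = 4527
Weighted mean = 388812000 / 4527 = 85887.343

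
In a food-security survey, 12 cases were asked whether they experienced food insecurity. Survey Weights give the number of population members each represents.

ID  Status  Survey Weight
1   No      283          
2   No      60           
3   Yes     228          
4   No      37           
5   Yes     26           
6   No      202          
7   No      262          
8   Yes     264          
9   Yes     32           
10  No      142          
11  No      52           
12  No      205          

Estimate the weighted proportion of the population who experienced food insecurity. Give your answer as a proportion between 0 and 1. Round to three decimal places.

0.307

Sum of weights for 'Yes' = 228 + 26 + 264 + 32 = 550
Total weight = 283 + 60 + 228 + 37 + 26 + 202 + 262 + 264 + 32 + 142 + 52 + 205 = 1793
Weighted proportion = 550 / 1793 = 0.30674847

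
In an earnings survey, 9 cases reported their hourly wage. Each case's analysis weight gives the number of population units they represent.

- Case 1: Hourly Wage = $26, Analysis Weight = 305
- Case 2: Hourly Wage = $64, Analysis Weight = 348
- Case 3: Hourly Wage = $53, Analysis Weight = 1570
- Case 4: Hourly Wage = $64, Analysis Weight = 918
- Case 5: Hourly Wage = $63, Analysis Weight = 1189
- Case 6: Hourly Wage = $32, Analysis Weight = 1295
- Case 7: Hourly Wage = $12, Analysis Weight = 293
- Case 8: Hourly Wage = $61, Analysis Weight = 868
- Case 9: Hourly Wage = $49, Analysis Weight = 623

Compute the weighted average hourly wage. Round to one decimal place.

50.7

Weighted sum = 26×305 + 64×348 + 53×1570 + 64×918 + 63×1189 + 32×1295 + 12×293 + 61×868 + 49×623
  = 7930 + 22272 + 83210 + 58752 + 74907 + 41440 + 3516 + 52948 + 30527 = 375502
Sum of weights = 305 + 348 + 1570 + 918 + 1189 + 1295 + 293 + 868 + 623 = 7409
Weighted mean = 375502 / 7409 = 50.681873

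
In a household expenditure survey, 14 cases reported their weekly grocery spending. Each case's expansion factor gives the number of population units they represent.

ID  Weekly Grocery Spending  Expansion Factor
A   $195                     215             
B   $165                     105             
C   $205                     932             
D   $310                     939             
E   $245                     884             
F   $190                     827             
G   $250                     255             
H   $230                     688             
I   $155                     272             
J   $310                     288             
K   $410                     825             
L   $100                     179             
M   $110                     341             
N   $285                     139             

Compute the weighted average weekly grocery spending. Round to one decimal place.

Weighted sum = 1701815
Sum of weights = 6889
Weighted mean = 1701815 / 6889 = 247.03368

247.0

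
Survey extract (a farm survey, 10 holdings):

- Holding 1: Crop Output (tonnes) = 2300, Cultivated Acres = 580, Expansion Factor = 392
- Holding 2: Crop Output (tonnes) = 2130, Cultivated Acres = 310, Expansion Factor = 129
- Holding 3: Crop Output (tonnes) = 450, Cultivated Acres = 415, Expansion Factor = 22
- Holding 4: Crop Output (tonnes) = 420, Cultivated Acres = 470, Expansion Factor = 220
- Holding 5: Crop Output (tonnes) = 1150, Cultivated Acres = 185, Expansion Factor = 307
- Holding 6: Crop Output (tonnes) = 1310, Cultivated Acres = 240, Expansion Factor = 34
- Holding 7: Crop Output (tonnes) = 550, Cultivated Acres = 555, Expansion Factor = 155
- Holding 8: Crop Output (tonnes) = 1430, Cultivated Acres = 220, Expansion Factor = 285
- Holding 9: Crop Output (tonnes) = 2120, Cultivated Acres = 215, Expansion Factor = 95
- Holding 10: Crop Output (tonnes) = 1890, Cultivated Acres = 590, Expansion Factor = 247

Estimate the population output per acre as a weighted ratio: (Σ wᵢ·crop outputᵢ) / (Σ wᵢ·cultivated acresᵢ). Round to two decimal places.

Σ wᵢ·y = 2300×392 + 2130×129 + 450×22 + 420×220 + 1150×307 + 1310×34 + 550×155 + 1430×285 + 2120×95 + 1890×247
  = 901600 + 274770 + 9900 + 92400 + 353050 + 44540 + 85250 + 407550 + 201400 + 466830 = 2837290
Σ wᵢ·x = 580×392 + 310×129 + 415×22 + 470×220 + 185×307 + 240×34 + 555×155 + 220×285 + 215×95 + 590×247
  = 759715
Ratio = 2837290 / 759715 = 3.7346768

3.73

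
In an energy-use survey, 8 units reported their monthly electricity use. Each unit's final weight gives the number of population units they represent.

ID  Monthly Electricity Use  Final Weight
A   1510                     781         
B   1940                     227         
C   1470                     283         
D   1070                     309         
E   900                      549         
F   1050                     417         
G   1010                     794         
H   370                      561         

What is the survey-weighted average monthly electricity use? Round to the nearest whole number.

1099

Weighted sum = 1510×781 + 1940×227 + 1470×283 + 1070×309 + 900×549 + 1050×417 + 1010×794 + 370×561
  = 1179310 + 440380 + 416010 + 330630 + 494100 + 437850 + 801940 + 207570 = 4307790
Sum of weights = 781 + 227 + 283 + 309 + 549 + 417 + 794 + 561 = 3921
Weighted mean = 4307790 / 3921 = 1098.6458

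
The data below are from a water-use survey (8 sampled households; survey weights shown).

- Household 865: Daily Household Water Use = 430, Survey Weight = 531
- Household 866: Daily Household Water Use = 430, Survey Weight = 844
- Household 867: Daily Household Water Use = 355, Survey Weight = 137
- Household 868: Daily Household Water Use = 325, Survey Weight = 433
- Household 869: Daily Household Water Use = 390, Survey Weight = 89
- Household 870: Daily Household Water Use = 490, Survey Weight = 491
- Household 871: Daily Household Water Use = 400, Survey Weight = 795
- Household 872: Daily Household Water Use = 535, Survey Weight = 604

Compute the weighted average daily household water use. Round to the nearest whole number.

432

Weighted sum = 430×531 + 430×844 + 355×137 + 325×433 + 390×89 + 490×491 + 400×795 + 535×604
  = 228330 + 362920 + 48635 + 140725 + 34710 + 240590 + 318000 + 323140 = 1697050
Sum of weights = 531 + 844 + 137 + 433 + 89 + 491 + 795 + 604 = 3924
Weighted mean = 1697050 / 3924 = 432.47961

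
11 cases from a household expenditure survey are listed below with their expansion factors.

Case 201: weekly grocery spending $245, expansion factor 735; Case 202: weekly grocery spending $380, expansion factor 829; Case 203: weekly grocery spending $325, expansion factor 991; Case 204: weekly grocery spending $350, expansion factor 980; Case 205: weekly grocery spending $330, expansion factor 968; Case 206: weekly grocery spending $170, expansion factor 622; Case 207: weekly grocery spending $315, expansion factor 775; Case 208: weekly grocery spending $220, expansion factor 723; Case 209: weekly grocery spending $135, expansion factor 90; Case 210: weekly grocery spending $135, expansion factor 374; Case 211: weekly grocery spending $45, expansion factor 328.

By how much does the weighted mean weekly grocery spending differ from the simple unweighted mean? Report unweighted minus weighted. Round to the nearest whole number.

-38

Unweighted sum = 245 + 380 + 325 + 350 + 330 + 170 + 315 + 220 + 135 + 135 + 45 = 2650
Unweighted mean = 2650 / 11 = 240.90909
Weighted sum = 2065935
Sum of weights = 735 + 829 + 991 + 980 + 968 + 622 + 775 + 723 + 90 + 374 + 328 = 7415
Weighted mean = 2065935 / 7415 = 278.61564
Difference (unweighted minus weighted) = -37.706553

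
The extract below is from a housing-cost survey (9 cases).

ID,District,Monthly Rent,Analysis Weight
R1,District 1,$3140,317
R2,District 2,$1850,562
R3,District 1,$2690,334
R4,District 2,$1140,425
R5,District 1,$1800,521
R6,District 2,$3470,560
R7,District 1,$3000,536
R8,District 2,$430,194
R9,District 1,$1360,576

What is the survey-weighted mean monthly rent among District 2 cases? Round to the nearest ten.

District 2 rows: R2, R4, R6, R8
Weighted sum = 1850×562 + 1140×425 + 3470×560 + 430×194
  = 1039700 + 484500 + 1943200 + 83420 = 3550820
Sum of weights = 562 + 425 + 560 + 194 = 1741
Weighted mean = 3550820 / 1741 = 2039.529

2040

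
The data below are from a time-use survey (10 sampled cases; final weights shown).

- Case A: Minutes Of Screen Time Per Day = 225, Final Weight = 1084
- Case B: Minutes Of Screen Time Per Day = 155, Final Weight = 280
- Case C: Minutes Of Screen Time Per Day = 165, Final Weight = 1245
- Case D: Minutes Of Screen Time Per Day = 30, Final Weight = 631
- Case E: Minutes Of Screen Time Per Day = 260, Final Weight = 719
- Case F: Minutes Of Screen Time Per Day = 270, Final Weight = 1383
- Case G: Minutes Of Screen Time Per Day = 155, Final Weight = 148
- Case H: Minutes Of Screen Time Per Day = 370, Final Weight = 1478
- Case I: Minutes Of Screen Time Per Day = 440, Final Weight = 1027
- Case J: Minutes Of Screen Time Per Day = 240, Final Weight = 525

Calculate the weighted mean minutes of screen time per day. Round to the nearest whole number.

Weighted sum = 225×1084 + 155×280 + 165×1245 + 30×631 + 260×719 + 270×1383 + 155×148 + 370×1478 + 440×1027 + 240×525
  = 243900 + 43400 + 205425 + 18930 + 186940 + 373410 + 22940 + 546860 + 451880 + 126000 = 2219685
Sum of weights = 1084 + 280 + 1245 + 631 + 719 + 1383 + 148 + 1478 + 1027 + 525 = 8520
Weighted mean = 2219685 / 8520 = 260.52641

261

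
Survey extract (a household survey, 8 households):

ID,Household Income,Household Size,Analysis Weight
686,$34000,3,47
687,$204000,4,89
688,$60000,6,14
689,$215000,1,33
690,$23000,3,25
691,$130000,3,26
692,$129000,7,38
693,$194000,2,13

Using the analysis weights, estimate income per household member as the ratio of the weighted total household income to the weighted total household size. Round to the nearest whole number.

36891

Σ wᵢ·y = 34000×47 + 204000×89 + 60000×14 + 215000×33 + 23000×25 + 130000×26 + 129000×38 + 194000×13
  = 1598000 + 18156000 + 840000 + 7095000 + 575000 + 3380000 + 4902000 + 2522000 = 39068000
Σ wᵢ·x = 3×47 + 4×89 + 6×14 + 1×33 + 3×25 + 3×26 + 7×38 + 2×13
  = 141 + 356 + 84 + 33 + 75 + 78 + 266 + 26 = 1059
Ratio = 39068000 / 1059 = 36891.407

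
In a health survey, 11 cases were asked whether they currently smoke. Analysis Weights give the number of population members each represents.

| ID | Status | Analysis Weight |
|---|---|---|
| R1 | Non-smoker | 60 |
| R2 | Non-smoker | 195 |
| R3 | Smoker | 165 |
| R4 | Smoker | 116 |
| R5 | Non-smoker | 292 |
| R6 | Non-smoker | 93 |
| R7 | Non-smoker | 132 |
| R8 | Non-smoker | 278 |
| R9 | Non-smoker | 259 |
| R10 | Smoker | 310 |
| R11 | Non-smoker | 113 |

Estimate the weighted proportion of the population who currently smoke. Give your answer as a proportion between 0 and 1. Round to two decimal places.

0.29

Sum of weights for 'Smoker' = 165 + 116 + 310 = 591
Total weight = 60 + 195 + 165 + 116 + 292 + 93 + 132 + 278 + 259 + 310 + 113 = 2013
Weighted proportion = 591 / 2013 = 0.29359165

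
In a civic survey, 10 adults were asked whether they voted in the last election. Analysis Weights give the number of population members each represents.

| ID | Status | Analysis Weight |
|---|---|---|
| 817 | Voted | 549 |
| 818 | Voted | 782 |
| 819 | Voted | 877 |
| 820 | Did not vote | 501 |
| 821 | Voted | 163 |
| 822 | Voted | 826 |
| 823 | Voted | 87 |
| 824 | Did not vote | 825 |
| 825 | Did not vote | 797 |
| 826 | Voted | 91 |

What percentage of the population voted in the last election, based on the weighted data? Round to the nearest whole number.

Sum of weights for 'Voted' = 549 + 782 + 877 + 163 + 826 + 87 + 91 = 3375
Total weight = 549 + 782 + 877 + 501 + 163 + 826 + 87 + 825 + 797 + 91 = 5498
Weighted proportion = 3375 / 5498 = 0.61385959 → 61.385959%

61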